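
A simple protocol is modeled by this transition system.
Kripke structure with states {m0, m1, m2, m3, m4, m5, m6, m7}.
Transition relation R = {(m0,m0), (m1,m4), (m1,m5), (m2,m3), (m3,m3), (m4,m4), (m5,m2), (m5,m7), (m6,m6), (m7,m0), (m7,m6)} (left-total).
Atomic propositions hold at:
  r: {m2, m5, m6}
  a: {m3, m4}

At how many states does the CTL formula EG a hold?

EG a: greatest fixpoint, start Z0 = {m3, m4}, keep only states in Sat with some successor in Z. Already a fixed point.
Sat(EG a) = {m3, m4}
|Sat(EG a)| = |{m3, m4}| = 2.

2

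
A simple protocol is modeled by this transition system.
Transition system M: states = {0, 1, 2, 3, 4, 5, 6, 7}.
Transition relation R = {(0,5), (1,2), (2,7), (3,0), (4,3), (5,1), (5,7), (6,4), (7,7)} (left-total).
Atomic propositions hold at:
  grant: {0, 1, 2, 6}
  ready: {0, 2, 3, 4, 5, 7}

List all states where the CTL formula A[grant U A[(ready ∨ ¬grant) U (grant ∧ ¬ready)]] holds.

{1, 6}

Sat(¬grant) = {3, 4, 5, 7}
Sat(ready ∨ ¬grant) = {0, 2, 3, 4, 5, 7}
Sat(¬ready) = {1, 6}
Sat(grant ∧ ¬ready) = {1, 6}
A[(ready ∨ ¬grant) U (grant ∧ ¬ready)]: least fixpoint, start Z0 = Sat((grant ∧ ¬ready)) = {1, 6}, add states in Sat(ready ∨ ¬grant) with every successor in Z. Already a fixed point.
Sat(A[(ready ∨ ¬grant) U (grant ∧ ¬ready)]) = {1, 6}
A[grant U A[(ready ∨ ¬grant) U (grant ∧ ¬ready)]]: least fixpoint, start Z0 = Sat(A[(ready ∨ ¬grant) U (grant ∧ ¬ready)]) = {1, 6}, add states in Sat(grant) with every successor in Z. Already a fixed point.
Sat(A[grant U A[(ready ∨ ¬grant) U (grant ∧ ¬ready)]]) = {1, 6}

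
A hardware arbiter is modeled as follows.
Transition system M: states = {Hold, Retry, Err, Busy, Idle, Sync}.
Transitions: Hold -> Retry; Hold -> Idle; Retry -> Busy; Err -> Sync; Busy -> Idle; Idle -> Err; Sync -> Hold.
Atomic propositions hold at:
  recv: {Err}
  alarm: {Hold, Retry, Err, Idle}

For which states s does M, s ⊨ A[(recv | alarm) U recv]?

Sat(recv | alarm) = {Hold, Retry, Err, Idle}
A[(recv | alarm) U recv]: least fixpoint, start Z0 = Sat(recv) = {Err}, add states in Sat(recv | alarm) with every successor in Z. Z1 = {Err, Idle}; fixed.
Sat(A[(recv | alarm) U recv]) = {Err, Idle}

{Err, Idle}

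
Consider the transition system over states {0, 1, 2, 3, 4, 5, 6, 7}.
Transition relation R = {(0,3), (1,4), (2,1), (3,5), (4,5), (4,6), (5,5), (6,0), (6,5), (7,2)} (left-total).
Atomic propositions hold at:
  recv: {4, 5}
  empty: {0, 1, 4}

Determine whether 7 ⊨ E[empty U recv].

No

E[empty U recv]: least fixpoint, start Z0 = Sat(recv) = {4, 5}, add states in Sat(empty) with some successor in Z. Z1 = {1, 4, 5}; fixed.
Sat(E[empty U recv]) = {1, 4, 5}
7 ∉ Sat(E[empty U recv]) = {1, 4, 5}, so the formula does not hold at 7.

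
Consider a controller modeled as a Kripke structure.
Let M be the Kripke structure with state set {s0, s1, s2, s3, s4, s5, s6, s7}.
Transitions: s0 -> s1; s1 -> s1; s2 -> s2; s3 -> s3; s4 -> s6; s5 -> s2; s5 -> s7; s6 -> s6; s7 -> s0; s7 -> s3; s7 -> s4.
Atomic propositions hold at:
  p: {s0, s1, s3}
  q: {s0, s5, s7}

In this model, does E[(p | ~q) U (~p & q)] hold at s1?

No

Sat(~q) = {s1, s2, s3, s4, s6}
Sat(p | ~q) = {s0, s1, s2, s3, s4, s6}
Sat(~p) = {s2, s4, s5, s6, s7}
Sat(~p & q) = {s5, s7}
E[(p | ~q) U (~p & q)]: least fixpoint, start Z0 = Sat((~p & q)) = {s5, s7}, add states in Sat(p | ~q) with some successor in Z. Already a fixed point.
Sat(E[(p | ~q) U (~p & q)]) = {s5, s7}
s1 ∉ Sat(E[(p | ~q) U (~p & q)]) = {s5, s7}, so the formula does not hold at s1.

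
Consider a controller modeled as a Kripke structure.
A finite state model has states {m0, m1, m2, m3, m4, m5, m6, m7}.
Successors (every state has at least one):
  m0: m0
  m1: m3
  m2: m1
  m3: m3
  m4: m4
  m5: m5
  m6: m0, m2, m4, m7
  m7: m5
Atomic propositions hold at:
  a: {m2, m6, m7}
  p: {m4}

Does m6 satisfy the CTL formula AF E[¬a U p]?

No

Sat(¬a) = {m0, m1, m3, m4, m5}
E[¬a U p]: least fixpoint, start Z0 = Sat(p) = {m4}, add states in Sat(¬a) with some successor in Z. Already a fixed point.
Sat(E[¬a U p]) = {m4}
AF E[¬a U p]: least fixpoint, start Z0 = {m4}, add states with every successor in Z. Already a fixed point.
Sat(AF E[¬a U p]) = {m4}
m6 ∉ Sat(AF E[¬a U p]) = {m4}, so the formula does not hold at m6.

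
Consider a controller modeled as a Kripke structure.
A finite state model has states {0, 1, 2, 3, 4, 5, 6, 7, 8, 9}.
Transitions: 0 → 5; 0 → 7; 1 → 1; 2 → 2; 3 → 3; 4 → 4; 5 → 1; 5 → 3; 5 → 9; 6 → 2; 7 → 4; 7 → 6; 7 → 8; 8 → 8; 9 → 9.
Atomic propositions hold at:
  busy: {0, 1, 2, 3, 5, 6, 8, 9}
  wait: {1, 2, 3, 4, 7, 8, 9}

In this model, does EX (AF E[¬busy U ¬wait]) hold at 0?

Sat(¬busy) = {4, 7}
Sat(¬wait) = {0, 5, 6}
E[¬busy U ¬wait]: least fixpoint, start Z0 = Sat(¬wait) = {0, 5, 6}, add states in Sat(¬busy) with some successor in Z. Z1 = {0, 5, 6, 7}; fixed.
Sat(E[¬busy U ¬wait]) = {0, 5, 6, 7}
AF E[¬busy U ¬wait]: least fixpoint, start Z0 = {0, 5, 6, 7}, add states with every successor in Z. Already a fixed point.
Sat(AF E[¬busy U ¬wait]) = {0, 5, 6, 7}
Sat(EX (AF E[¬busy U ¬wait])) = {s : some successor in {0, 5, 6, 7}} = {0, 7}
0 ∈ Sat(EX (AF E[¬busy U ¬wait])) = {0, 7}, so the formula holds at 0.

Yes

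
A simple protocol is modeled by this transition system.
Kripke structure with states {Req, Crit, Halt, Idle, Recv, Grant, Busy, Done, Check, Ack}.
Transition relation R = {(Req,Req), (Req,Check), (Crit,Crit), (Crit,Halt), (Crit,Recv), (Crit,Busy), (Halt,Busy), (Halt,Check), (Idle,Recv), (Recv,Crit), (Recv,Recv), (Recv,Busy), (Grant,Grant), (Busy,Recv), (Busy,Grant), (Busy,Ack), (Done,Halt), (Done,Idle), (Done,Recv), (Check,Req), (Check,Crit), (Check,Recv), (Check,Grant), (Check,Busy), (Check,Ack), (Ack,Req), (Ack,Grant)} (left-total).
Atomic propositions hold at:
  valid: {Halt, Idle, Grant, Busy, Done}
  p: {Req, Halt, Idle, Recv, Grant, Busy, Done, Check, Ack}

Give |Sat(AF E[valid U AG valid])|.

4

AG valid: greatest fixpoint, start Z0 = {Halt, Idle, Grant, Busy, Done}, keep only states in Sat with every successor in Z. Z1 = {Grant}; fixed.
Sat(AG valid) = {Grant}
E[valid U AG valid]: least fixpoint, start Z0 = Sat(AG valid) = {Grant}, add states in Sat(valid) with some successor in Z. Z1 = {Grant, Busy}; Z2 = {Halt, Grant, Busy}; Z3 = {Halt, Grant, Busy, Done}; fixed.
Sat(E[valid U AG valid]) = {Halt, Grant, Busy, Done}
AF E[valid U AG valid]: least fixpoint, start Z0 = {Halt, Grant, Busy, Done}, add states with every successor in Z. Already a fixed point.
Sat(AF E[valid U AG valid]) = {Halt, Grant, Busy, Done}
|Sat(AF E[valid U AG valid])| = |{Halt, Grant, Busy, Done}| = 4.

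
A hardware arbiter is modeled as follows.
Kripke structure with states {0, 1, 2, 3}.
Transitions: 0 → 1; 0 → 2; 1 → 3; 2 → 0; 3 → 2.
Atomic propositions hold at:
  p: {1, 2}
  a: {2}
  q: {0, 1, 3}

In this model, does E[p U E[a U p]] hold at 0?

E[a U p]: least fixpoint, start Z0 = Sat(p) = {1, 2}, add states in Sat(a) with some successor in Z. Already a fixed point.
Sat(E[a U p]) = {1, 2}
E[p U E[a U p]]: least fixpoint, start Z0 = Sat(E[a U p]) = {1, 2}, add states in Sat(p) with some successor in Z. Already a fixed point.
Sat(E[p U E[a U p]]) = {1, 2}
0 ∉ Sat(E[p U E[a U p]]) = {1, 2}, so the formula does not hold at 0.

No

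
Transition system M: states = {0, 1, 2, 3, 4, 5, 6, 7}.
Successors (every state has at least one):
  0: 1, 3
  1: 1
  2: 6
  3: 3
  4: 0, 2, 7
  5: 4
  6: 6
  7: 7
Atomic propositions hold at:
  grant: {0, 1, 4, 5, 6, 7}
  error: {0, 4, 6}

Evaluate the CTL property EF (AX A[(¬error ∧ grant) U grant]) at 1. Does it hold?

Yes

Sat(¬error) = {1, 2, 3, 5, 7}
Sat(¬error ∧ grant) = {1, 5, 7}
A[(¬error ∧ grant) U grant]: least fixpoint, start Z0 = Sat(grant) = {0, 1, 4, 5, 6, 7}, add states in Sat(¬error ∧ grant) with every successor in Z. Already a fixed point.
Sat(A[(¬error ∧ grant) U grant]) = {0, 1, 4, 5, 6, 7}
Sat(AX A[(¬error ∧ grant) U grant]) = {s : every successor in {0, 1, 4, 5, 6, 7}} = {1, 2, 5, 6, 7}
EF (AX A[(¬error ∧ grant) U grant]): least fixpoint, start Z0 = {1, 2, 5, 6, 7}, add states with some successor in Z. Z1 = {0, 1, 2, 4, 5, 6, 7}; fixed.
Sat(EF (AX A[(¬error ∧ grant) U grant])) = {0, 1, 2, 4, 5, 6, 7}
1 ∈ Sat(EF (AX A[(¬error ∧ grant) U grant])) = {0, 1, 2, 4, 5, 6, 7}, so the formula holds at 1.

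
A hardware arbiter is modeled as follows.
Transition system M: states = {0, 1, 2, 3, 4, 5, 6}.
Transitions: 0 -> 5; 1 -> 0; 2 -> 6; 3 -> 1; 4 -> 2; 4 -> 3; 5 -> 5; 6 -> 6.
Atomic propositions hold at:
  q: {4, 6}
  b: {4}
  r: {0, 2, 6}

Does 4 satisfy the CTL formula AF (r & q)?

Sat(r & q) = {6}
AF (r & q): least fixpoint, start Z0 = {6}, add states with every successor in Z. Z1 = {2, 6}; fixed.
Sat(AF (r & q)) = {2, 6}
4 ∉ Sat(AF (r & q)) = {2, 6}, so the formula does not hold at 4.

No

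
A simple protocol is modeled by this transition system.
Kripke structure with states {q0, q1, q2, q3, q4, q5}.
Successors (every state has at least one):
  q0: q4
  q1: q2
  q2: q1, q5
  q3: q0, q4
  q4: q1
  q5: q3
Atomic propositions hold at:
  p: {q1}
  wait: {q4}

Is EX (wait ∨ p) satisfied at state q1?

Sat(wait ∨ p) = {q1, q4}
Sat(EX (wait ∨ p)) = {s : some successor in {q1, q4}} = {q0, q2, q3, q4}
q1 ∉ Sat(EX (wait ∨ p)) = {q0, q2, q3, q4}, so the formula does not hold at q1.

No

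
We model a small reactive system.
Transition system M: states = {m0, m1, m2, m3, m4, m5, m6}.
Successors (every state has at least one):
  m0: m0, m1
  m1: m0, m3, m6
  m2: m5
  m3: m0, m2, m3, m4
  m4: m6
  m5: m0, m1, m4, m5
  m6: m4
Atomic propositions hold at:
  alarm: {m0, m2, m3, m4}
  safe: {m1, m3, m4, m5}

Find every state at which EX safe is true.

Sat(EX safe) = {s : some successor in {m1, m3, m4, m5}} = {m0, m1, m2, m3, m5, m6}

{m0, m1, m2, m3, m5, m6}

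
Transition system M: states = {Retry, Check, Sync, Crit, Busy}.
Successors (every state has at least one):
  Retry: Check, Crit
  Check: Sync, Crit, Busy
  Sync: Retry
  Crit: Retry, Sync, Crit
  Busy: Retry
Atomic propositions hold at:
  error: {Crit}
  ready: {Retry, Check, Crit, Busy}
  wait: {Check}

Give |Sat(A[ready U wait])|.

A[ready U wait]: least fixpoint, start Z0 = Sat(wait) = {Check}, add states in Sat(ready) with every successor in Z. Already a fixed point.
Sat(A[ready U wait]) = {Check}
|Sat(A[ready U wait])| = |{Check}| = 1.

1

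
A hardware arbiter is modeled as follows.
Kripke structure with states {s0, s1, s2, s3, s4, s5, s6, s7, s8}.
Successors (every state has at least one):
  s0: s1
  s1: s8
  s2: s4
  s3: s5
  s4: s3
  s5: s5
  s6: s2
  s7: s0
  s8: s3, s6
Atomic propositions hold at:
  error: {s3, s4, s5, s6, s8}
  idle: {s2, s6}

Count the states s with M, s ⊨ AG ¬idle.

3

Sat(¬idle) = {s0, s1, s3, s4, s5, s7, s8}
AG ¬idle: greatest fixpoint, start Z0 = {s0, s1, s3, s4, s5, s7, s8}, keep only states in Sat with every successor in Z. Z1 = {s0, s1, s3, s4, s5, s7}; Z2 = {s0, s3, s4, s5, s7}; Z3 = {s3, s4, s5, s7}; Z4 = {s3, s4, s5}; fixed.
Sat(AG ¬idle) = {s3, s4, s5}
|Sat(AG ¬idle)| = |{s3, s4, s5}| = 3.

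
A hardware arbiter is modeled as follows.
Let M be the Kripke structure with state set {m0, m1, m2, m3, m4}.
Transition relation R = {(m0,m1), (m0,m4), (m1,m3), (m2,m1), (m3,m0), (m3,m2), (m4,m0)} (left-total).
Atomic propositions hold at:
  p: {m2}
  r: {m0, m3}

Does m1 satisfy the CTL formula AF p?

No

AF p: least fixpoint, start Z0 = {m2}, add states with every successor in Z. Already a fixed point.
Sat(AF p) = {m2}
m1 ∉ Sat(AF p) = {m2}, so the formula does not hold at m1.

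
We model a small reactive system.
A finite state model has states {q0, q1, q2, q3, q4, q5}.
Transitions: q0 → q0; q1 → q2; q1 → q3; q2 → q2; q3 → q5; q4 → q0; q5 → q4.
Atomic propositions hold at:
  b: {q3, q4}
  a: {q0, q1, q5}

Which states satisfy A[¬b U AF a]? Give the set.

{q0, q1, q3, q4, q5}

Sat(¬b) = {q0, q1, q2, q5}
AF a: least fixpoint, start Z0 = {q0, q1, q5}, add states with every successor in Z. Z1 = {q0, q1, q3, q4, q5}; fixed.
Sat(AF a) = {q0, q1, q3, q4, q5}
A[¬b U AF a]: least fixpoint, start Z0 = Sat(AF a) = {q0, q1, q3, q4, q5}, add states in Sat(¬b) with every successor in Z. Already a fixed point.
Sat(A[¬b U AF a]) = {q0, q1, q3, q4, q5}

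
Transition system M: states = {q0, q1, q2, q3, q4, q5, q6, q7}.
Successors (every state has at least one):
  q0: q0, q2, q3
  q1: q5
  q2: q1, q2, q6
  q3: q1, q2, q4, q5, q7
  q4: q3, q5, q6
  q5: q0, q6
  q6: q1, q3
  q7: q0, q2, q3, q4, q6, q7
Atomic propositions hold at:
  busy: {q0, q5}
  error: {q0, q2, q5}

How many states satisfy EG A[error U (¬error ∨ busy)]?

Sat(¬error) = {q1, q3, q4, q6, q7}
Sat(¬error ∨ busy) = {q0, q1, q3, q4, q5, q6, q7}
A[error U (¬error ∨ busy)]: least fixpoint, start Z0 = Sat((¬error ∨ busy)) = {q0, q1, q3, q4, q5, q6, q7}, add states in Sat(error) with every successor in Z. Already a fixed point.
Sat(A[error U (¬error ∨ busy)]) = {q0, q1, q3, q4, q5, q6, q7}
EG A[error U (¬error ∨ busy)]: greatest fixpoint, start Z0 = {q0, q1, q3, q4, q5, q6, q7}, keep only states in Sat with some successor in Z. Already a fixed point.
Sat(EG A[error U (¬error ∨ busy)]) = {q0, q1, q3, q4, q5, q6, q7}
|Sat(EG A[error U (¬error ∨ busy)])| = |{q0, q1, q3, q4, q5, q6, q7}| = 7.

7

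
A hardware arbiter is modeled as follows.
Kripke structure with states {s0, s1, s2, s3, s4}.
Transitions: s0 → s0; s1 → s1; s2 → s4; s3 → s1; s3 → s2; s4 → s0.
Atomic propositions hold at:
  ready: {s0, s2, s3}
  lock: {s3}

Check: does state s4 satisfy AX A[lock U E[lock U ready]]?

E[lock U ready]: least fixpoint, start Z0 = Sat(ready) = {s0, s2, s3}, add states in Sat(lock) with some successor in Z. Already a fixed point.
Sat(E[lock U ready]) = {s0, s2, s3}
A[lock U E[lock U ready]]: least fixpoint, start Z0 = Sat(E[lock U ready]) = {s0, s2, s3}, add states in Sat(lock) with every successor in Z. Already a fixed point.
Sat(A[lock U E[lock U ready]]) = {s0, s2, s3}
Sat(AX A[lock U E[lock U ready]]) = {s : every successor in {s0, s2, s3}} = {s0, s4}
s4 ∈ Sat(AX A[lock U E[lock U ready]]) = {s0, s4}, so the formula holds at s4.

Yes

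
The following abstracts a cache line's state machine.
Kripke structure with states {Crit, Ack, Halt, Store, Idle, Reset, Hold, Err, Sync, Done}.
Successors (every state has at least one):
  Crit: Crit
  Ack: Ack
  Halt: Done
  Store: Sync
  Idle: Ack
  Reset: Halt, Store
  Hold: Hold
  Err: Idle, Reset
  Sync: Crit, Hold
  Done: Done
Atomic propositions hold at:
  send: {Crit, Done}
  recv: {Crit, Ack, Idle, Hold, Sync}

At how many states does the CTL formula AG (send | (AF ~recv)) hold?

3

Sat(~recv) = {Halt, Store, Reset, Err, Done}
AF ~recv: least fixpoint, start Z0 = {Halt, Store, Reset, Err, Done}, add states with every successor in Z. Already a fixed point.
Sat(AF ~recv) = {Halt, Store, Reset, Err, Done}
Sat(send | (AF ~recv)) = {Crit, Halt, Store, Reset, Err, Done}
AG (send | (AF ~recv)): greatest fixpoint, start Z0 = {Crit, Halt, Store, Reset, Err, Done}, keep only states in Sat with every successor in Z. Z1 = {Crit, Halt, Reset, Done}; Z2 = {Crit, Halt, Done}; fixed.
Sat(AG (send | (AF ~recv))) = {Crit, Halt, Done}
|Sat(AG (send | (AF ~recv)))| = |{Crit, Halt, Done}| = 3.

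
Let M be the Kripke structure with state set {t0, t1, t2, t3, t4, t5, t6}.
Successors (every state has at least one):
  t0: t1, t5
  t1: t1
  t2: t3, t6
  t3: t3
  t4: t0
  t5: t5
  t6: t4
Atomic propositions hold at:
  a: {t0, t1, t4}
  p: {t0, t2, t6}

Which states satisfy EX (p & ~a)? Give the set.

{t2}

Sat(~a) = {t2, t3, t5, t6}
Sat(p & ~a) = {t2, t6}
Sat(EX (p & ~a)) = {s : some successor in {t2, t6}} = {t2}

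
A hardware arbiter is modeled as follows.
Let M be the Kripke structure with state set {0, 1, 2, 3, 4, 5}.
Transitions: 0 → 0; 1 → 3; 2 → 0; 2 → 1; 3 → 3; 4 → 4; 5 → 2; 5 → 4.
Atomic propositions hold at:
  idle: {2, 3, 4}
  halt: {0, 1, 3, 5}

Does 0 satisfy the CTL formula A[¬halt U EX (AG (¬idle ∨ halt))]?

Sat(¬halt) = {2, 4}
Sat(¬idle) = {0, 1, 5}
Sat(¬idle ∨ halt) = {0, 1, 3, 5}
AG (¬idle ∨ halt): greatest fixpoint, start Z0 = {0, 1, 3, 5}, keep only states in Sat with every successor in Z. Z1 = {0, 1, 3}; fixed.
Sat(AG (¬idle ∨ halt)) = {0, 1, 3}
Sat(EX (AG (¬idle ∨ halt))) = {s : some successor in {0, 1, 3}} = {0, 1, 2, 3}
A[¬halt U EX (AG (¬idle ∨ halt))]: least fixpoint, start Z0 = Sat(EX (AG (¬idle ∨ halt))) = {0, 1, 2, 3}, add states in Sat(¬halt) with every successor in Z. Already a fixed point.
Sat(A[¬halt U EX (AG (¬idle ∨ halt))]) = {0, 1, 2, 3}
0 ∈ Sat(A[¬halt U EX (AG (¬idle ∨ halt))]) = {0, 1, 2, 3}, so the formula holds at 0.

Yes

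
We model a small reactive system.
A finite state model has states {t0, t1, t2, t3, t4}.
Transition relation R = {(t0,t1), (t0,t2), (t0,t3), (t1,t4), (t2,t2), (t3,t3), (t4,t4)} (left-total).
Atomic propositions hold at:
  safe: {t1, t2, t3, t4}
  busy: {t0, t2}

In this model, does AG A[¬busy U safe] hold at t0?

No

Sat(¬busy) = {t1, t3, t4}
A[¬busy U safe]: least fixpoint, start Z0 = Sat(safe) = {t1, t2, t3, t4}, add states in Sat(¬busy) with every successor in Z. Already a fixed point.
Sat(A[¬busy U safe]) = {t1, t2, t3, t4}
AG A[¬busy U safe]: greatest fixpoint, start Z0 = {t1, t2, t3, t4}, keep only states in Sat with every successor in Z. Already a fixed point.
Sat(AG A[¬busy U safe]) = {t1, t2, t3, t4}
t0 ∉ Sat(AG A[¬busy U safe]) = {t1, t2, t3, t4}, so the formula does not hold at t0.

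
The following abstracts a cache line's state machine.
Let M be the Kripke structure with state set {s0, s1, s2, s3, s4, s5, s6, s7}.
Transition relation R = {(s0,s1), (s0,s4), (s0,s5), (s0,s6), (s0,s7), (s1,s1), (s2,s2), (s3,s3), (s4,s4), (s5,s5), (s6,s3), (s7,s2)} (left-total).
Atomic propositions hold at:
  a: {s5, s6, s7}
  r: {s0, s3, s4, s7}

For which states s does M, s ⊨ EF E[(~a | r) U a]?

{s0, s5, s6, s7}

Sat(~a) = {s0, s1, s2, s3, s4}
Sat(~a | r) = {s0, s1, s2, s3, s4, s7}
E[(~a | r) U a]: least fixpoint, start Z0 = Sat(a) = {s5, s6, s7}, add states in Sat(~a | r) with some successor in Z. Z1 = {s0, s5, s6, s7}; fixed.
Sat(E[(~a | r) U a]) = {s0, s5, s6, s7}
EF E[(~a | r) U a]: least fixpoint, start Z0 = {s0, s5, s6, s7}, add states with some successor in Z. Already a fixed point.
Sat(EF E[(~a | r) U a]) = {s0, s5, s6, s7}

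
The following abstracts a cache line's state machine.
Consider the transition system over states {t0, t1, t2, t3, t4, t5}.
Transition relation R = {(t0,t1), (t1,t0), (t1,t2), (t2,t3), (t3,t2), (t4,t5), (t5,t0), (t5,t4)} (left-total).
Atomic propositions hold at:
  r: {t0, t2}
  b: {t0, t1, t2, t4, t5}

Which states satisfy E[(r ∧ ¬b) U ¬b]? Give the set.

{t3}

Sat(¬b) = {t3}
Sat(r ∧ ¬b) = ∅
E[(r ∧ ¬b) U ¬b]: least fixpoint, start Z0 = Sat(¬b) = {t3}, add states in Sat(r ∧ ¬b) with some successor in Z. Already a fixed point.
Sat(E[(r ∧ ¬b) U ¬b]) = {t3}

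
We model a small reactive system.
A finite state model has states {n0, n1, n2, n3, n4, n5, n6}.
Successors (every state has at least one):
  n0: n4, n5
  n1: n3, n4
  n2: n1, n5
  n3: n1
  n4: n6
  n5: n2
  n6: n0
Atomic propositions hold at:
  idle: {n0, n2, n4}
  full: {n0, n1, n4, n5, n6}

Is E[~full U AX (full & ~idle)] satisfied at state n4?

Yes

Sat(~full) = {n2, n3}
Sat(~idle) = {n1, n3, n5, n6}
Sat(full & ~idle) = {n1, n5, n6}
Sat(AX (full & ~idle)) = {s : every successor in {n1, n5, n6}} = {n2, n3, n4}
E[~full U AX (full & ~idle)]: least fixpoint, start Z0 = Sat(AX (full & ~idle)) = {n2, n3, n4}, add states in Sat(~full) with some successor in Z. Already a fixed point.
Sat(E[~full U AX (full & ~idle)]) = {n2, n3, n4}
n4 ∈ Sat(E[~full U AX (full & ~idle)]) = {n2, n3, n4}, so the formula holds at n4.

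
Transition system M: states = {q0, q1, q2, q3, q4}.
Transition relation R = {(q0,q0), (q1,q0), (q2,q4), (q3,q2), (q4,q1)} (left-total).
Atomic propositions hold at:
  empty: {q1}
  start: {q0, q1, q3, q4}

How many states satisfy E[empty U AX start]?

4

Sat(AX start) = {s : every successor in {q0, q1, q3, q4}} = {q0, q1, q2, q4}
E[empty U AX start]: least fixpoint, start Z0 = Sat(AX start) = {q0, q1, q2, q4}, add states in Sat(empty) with some successor in Z. Already a fixed point.
Sat(E[empty U AX start]) = {q0, q1, q2, q4}
|Sat(E[empty U AX start])| = |{q0, q1, q2, q4}| = 4.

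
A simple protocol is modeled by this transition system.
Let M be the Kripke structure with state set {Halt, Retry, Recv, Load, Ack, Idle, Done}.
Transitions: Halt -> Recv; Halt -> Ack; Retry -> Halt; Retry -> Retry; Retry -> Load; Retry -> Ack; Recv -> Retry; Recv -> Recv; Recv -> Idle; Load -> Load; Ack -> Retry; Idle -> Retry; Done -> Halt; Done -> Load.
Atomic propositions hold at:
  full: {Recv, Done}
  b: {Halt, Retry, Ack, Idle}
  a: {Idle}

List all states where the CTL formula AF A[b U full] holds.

{Recv, Done}

A[b U full]: least fixpoint, start Z0 = Sat(full) = {Recv, Done}, add states in Sat(b) with every successor in Z. Already a fixed point.
Sat(A[b U full]) = {Recv, Done}
AF A[b U full]: least fixpoint, start Z0 = {Recv, Done}, add states with every successor in Z. Already a fixed point.
Sat(AF A[b U full]) = {Recv, Done}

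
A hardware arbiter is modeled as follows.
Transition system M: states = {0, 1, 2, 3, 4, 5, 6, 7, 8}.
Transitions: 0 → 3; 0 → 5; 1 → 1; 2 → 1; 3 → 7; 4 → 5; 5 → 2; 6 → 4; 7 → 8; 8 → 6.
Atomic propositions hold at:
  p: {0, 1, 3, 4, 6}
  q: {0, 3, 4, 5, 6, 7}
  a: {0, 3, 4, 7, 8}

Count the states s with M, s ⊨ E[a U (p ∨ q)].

Sat(p ∨ q) = {0, 1, 3, 4, 5, 6, 7}
E[a U (p ∨ q)]: least fixpoint, start Z0 = Sat((p ∨ q)) = {0, 1, 3, 4, 5, 6, 7}, add states in Sat(a) with some successor in Z. Z1 = {0, 1, 3, 4, 5, 6, 7, 8}; fixed.
Sat(E[a U (p ∨ q)]) = {0, 1, 3, 4, 5, 6, 7, 8}
|Sat(E[a U (p ∨ q)])| = |{0, 1, 3, 4, 5, 6, 7, 8}| = 8.

8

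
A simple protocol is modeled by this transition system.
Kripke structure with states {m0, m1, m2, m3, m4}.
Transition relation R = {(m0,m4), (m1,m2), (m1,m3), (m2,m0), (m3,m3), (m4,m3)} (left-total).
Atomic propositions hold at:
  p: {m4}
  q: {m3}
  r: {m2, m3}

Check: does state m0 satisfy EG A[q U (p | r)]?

No

Sat(p | r) = {m2, m3, m4}
A[q U (p | r)]: least fixpoint, start Z0 = Sat((p | r)) = {m2, m3, m4}, add states in Sat(q) with every successor in Z. Already a fixed point.
Sat(A[q U (p | r)]) = {m2, m3, m4}
EG A[q U (p | r)]: greatest fixpoint, start Z0 = {m2, m3, m4}, keep only states in Sat with some successor in Z. Z1 = {m3, m4}; fixed.
Sat(EG A[q U (p | r)]) = {m3, m4}
m0 ∉ Sat(EG A[q U (p | r)]) = {m3, m4}, so the formula does not hold at m0.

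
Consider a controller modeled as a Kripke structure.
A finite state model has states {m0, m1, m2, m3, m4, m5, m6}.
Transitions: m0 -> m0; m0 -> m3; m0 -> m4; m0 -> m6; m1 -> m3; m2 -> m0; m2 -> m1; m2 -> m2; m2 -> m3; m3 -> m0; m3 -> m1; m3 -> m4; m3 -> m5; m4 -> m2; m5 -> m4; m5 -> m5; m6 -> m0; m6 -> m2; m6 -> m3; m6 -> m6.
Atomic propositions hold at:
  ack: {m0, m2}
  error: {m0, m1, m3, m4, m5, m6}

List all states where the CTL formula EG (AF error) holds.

AF error: least fixpoint, start Z0 = {m0, m1, m3, m4, m5, m6}, add states with every successor in Z. Already a fixed point.
Sat(AF error) = {m0, m1, m3, m4, m5, m6}
EG (AF error): greatest fixpoint, start Z0 = {m0, m1, m3, m4, m5, m6}, keep only states in Sat with some successor in Z. Z1 = {m0, m1, m3, m5, m6}; fixed.
Sat(EG (AF error)) = {m0, m1, m3, m5, m6}

{m0, m1, m3, m5, m6}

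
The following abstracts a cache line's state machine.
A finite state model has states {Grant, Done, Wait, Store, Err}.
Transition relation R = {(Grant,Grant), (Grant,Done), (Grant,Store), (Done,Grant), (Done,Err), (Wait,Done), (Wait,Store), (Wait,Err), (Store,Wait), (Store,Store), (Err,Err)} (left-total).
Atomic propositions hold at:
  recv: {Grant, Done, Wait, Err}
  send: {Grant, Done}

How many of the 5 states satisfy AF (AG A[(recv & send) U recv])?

Sat(recv & send) = {Grant, Done}
A[(recv & send) U recv]: least fixpoint, start Z0 = Sat(recv) = {Grant, Done, Wait, Err}, add states in Sat(recv & send) with every successor in Z. Already a fixed point.
Sat(A[(recv & send) U recv]) = {Grant, Done, Wait, Err}
AG A[(recv & send) U recv]: greatest fixpoint, start Z0 = {Grant, Done, Wait, Err}, keep only states in Sat with every successor in Z. Z1 = {Done, Err}; Z2 = {Err}; fixed.
Sat(AG A[(recv & send) U recv]) = {Err}
AF (AG A[(recv & send) U recv]): least fixpoint, start Z0 = {Err}, add states with every successor in Z. Already a fixed point.
Sat(AF (AG A[(recv & send) U recv])) = {Err}
|Sat(AF (AG A[(recv & send) U recv]))| = |{Err}| = 1.

1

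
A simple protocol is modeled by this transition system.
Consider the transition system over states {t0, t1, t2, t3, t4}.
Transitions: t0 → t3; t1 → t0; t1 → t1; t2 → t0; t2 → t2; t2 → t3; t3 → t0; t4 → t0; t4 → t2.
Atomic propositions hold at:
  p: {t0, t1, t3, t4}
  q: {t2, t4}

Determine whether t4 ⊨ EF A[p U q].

Yes

A[p U q]: least fixpoint, start Z0 = Sat(q) = {t2, t4}, add states in Sat(p) with every successor in Z. Already a fixed point.
Sat(A[p U q]) = {t2, t4}
EF A[p U q]: least fixpoint, start Z0 = {t2, t4}, add states with some successor in Z. Already a fixed point.
Sat(EF A[p U q]) = {t2, t4}
t4 ∈ Sat(EF A[p U q]) = {t2, t4}, so the formula holds at t4.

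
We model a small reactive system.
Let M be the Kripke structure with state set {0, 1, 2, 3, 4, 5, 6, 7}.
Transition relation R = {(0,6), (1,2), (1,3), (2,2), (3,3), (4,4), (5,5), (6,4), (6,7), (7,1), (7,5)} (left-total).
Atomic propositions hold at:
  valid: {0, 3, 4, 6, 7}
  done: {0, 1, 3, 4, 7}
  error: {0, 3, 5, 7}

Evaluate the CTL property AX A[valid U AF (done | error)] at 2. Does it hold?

No

Sat(done | error) = {0, 1, 3, 4, 5, 7}
AF (done | error): least fixpoint, start Z0 = {0, 1, 3, 4, 5, 7}, add states with every successor in Z. Z1 = {0, 1, 3, 4, 5, 6, 7}; fixed.
Sat(AF (done | error)) = {0, 1, 3, 4, 5, 6, 7}
A[valid U AF (done | error)]: least fixpoint, start Z0 = Sat(AF (done | error)) = {0, 1, 3, 4, 5, 6, 7}, add states in Sat(valid) with every successor in Z. Already a fixed point.
Sat(A[valid U AF (done | error)]) = {0, 1, 3, 4, 5, 6, 7}
Sat(AX A[valid U AF (done | error)]) = {s : every successor in {0, 1, 3, 4, 5, 6, 7}} = {0, 3, 4, 5, 6, 7}
2 ∉ Sat(AX A[valid U AF (done | error)]) = {0, 3, 4, 5, 6, 7}, so the formula does not hold at 2.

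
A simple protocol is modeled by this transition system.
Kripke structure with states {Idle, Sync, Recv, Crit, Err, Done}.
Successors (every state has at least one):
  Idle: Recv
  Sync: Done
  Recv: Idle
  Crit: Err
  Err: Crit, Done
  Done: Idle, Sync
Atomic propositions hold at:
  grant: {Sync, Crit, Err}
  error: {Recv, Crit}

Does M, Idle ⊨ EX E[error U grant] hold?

No

E[error U grant]: least fixpoint, start Z0 = Sat(grant) = {Sync, Crit, Err}, add states in Sat(error) with some successor in Z. Already a fixed point.
Sat(E[error U grant]) = {Sync, Crit, Err}
Sat(EX E[error U grant]) = {s : some successor in {Sync, Crit, Err}} = {Crit, Err, Done}
Idle ∉ Sat(EX E[error U grant]) = {Crit, Err, Done}, so the formula does not hold at Idle.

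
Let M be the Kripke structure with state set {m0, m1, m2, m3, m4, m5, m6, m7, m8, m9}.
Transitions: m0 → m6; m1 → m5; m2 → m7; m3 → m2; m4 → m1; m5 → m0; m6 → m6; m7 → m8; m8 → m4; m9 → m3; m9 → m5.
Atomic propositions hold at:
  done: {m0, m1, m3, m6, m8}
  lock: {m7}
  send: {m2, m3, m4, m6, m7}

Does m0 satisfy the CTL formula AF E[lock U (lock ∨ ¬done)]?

No

Sat(¬done) = {m2, m4, m5, m7, m9}
Sat(lock ∨ ¬done) = {m2, m4, m5, m7, m9}
E[lock U (lock ∨ ¬done)]: least fixpoint, start Z0 = Sat((lock ∨ ¬done)) = {m2, m4, m5, m7, m9}, add states in Sat(lock) with some successor in Z. Already a fixed point.
Sat(E[lock U (lock ∨ ¬done)]) = {m2, m4, m5, m7, m9}
AF E[lock U (lock ∨ ¬done)]: least fixpoint, start Z0 = {m2, m4, m5, m7, m9}, add states with every successor in Z. Z1 = {m1, m2, m3, m4, m5, m7, m8, m9}; fixed.
Sat(AF E[lock U (lock ∨ ¬done)]) = {m1, m2, m3, m4, m5, m7, m8, m9}
m0 ∉ Sat(AF E[lock U (lock ∨ ¬done)]) = {m1, m2, m3, m4, m5, m7, m8, m9}, so the formula does not hold at m0.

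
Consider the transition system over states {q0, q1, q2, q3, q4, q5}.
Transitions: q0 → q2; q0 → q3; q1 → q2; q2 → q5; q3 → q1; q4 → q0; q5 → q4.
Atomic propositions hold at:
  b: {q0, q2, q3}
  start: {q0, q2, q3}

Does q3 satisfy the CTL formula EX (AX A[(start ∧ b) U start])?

Sat(start ∧ b) = {q0, q2, q3}
A[(start ∧ b) U start]: least fixpoint, start Z0 = Sat(start) = {q0, q2, q3}, add states in Sat(start ∧ b) with every successor in Z. Already a fixed point.
Sat(A[(start ∧ b) U start]) = {q0, q2, q3}
Sat(AX A[(start ∧ b) U start]) = {s : every successor in {q0, q2, q3}} = {q0, q1, q4}
Sat(EX (AX A[(start ∧ b) U start])) = {s : some successor in {q0, q1, q4}} = {q3, q4, q5}
q3 ∈ Sat(EX (AX A[(start ∧ b) U start])) = {q3, q4, q5}, so the formula holds at q3.

Yes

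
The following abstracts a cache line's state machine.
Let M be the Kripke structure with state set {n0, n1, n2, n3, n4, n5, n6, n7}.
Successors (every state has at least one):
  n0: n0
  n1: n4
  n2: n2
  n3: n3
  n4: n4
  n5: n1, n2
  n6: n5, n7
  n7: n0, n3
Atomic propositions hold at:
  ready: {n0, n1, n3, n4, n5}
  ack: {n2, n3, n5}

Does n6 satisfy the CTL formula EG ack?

EG ack: greatest fixpoint, start Z0 = {n2, n3, n5}, keep only states in Sat with some successor in Z. Already a fixed point.
Sat(EG ack) = {n2, n3, n5}
n6 ∉ Sat(EG ack) = {n2, n3, n5}, so the formula does not hold at n6.

No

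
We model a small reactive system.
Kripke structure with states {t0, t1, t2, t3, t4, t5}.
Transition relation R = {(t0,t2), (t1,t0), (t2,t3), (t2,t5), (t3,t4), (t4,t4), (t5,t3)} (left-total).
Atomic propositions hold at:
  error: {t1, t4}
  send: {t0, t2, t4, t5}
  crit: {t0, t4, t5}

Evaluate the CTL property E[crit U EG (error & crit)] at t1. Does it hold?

No

Sat(error & crit) = {t4}
EG (error & crit): greatest fixpoint, start Z0 = {t4}, keep only states in Sat with some successor in Z. Already a fixed point.
Sat(EG (error & crit)) = {t4}
E[crit U EG (error & crit)]: least fixpoint, start Z0 = Sat(EG (error & crit)) = {t4}, add states in Sat(crit) with some successor in Z. Already a fixed point.
Sat(E[crit U EG (error & crit)]) = {t4}
t1 ∉ Sat(E[crit U EG (error & crit)]) = {t4}, so the formula does not hold at t1.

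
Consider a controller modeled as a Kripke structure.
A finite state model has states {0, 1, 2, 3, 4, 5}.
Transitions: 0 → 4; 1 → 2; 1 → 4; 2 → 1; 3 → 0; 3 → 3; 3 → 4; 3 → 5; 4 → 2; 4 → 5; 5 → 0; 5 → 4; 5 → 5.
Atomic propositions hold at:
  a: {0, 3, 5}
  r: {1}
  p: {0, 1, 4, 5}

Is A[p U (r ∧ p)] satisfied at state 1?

Yes

Sat(r ∧ p) = {1}
A[p U (r ∧ p)]: least fixpoint, start Z0 = Sat((r ∧ p)) = {1}, add states in Sat(p) with every successor in Z. Already a fixed point.
Sat(A[p U (r ∧ p)]) = {1}
1 ∈ Sat(A[p U (r ∧ p)]) = {1}, so the formula holds at 1.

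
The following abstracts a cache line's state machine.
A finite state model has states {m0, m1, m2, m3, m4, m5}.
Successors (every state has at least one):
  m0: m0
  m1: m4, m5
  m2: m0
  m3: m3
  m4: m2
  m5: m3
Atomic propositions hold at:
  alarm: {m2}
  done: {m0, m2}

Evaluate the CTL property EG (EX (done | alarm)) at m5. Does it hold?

No

Sat(done | alarm) = {m0, m2}
Sat(EX (done | alarm)) = {s : some successor in {m0, m2}} = {m0, m2, m4}
EG (EX (done | alarm)): greatest fixpoint, start Z0 = {m0, m2, m4}, keep only states in Sat with some successor in Z. Already a fixed point.
Sat(EG (EX (done | alarm))) = {m0, m2, m4}
m5 ∉ Sat(EG (EX (done | alarm))) = {m0, m2, m4}, so the formula does not hold at m5.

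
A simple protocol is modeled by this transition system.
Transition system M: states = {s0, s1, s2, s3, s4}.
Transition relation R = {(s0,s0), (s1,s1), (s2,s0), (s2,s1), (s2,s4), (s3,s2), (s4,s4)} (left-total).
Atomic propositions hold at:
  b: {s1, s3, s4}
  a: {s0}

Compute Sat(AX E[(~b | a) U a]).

Sat(~b) = {s0, s2}
Sat(~b | a) = {s0, s2}
E[(~b | a) U a]: least fixpoint, start Z0 = Sat(a) = {s0}, add states in Sat(~b | a) with some successor in Z. Z1 = {s0, s2}; fixed.
Sat(E[(~b | a) U a]) = {s0, s2}
Sat(AX E[(~b | a) U a]) = {s : every successor in {s0, s2}} = {s0, s3}

{s0, s3}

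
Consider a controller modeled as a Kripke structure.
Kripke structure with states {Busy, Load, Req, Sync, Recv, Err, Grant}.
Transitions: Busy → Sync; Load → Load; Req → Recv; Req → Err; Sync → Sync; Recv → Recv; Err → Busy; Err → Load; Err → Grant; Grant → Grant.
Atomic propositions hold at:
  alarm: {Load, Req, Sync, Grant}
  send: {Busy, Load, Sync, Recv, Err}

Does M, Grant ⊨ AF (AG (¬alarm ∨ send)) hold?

No

Sat(¬alarm) = {Busy, Recv, Err}
Sat(¬alarm ∨ send) = {Busy, Load, Sync, Recv, Err}
AG (¬alarm ∨ send): greatest fixpoint, start Z0 = {Busy, Load, Sync, Recv, Err}, keep only states in Sat with every successor in Z. Z1 = {Busy, Load, Sync, Recv}; fixed.
Sat(AG (¬alarm ∨ send)) = {Busy, Load, Sync, Recv}
AF (AG (¬alarm ∨ send)): least fixpoint, start Z0 = {Busy, Load, Sync, Recv}, add states with every successor in Z. Already a fixed point.
Sat(AF (AG (¬alarm ∨ send))) = {Busy, Load, Sync, Recv}
Grant ∉ Sat(AF (AG (¬alarm ∨ send))) = {Busy, Load, Sync, Recv}, so the formula does not hold at Grant.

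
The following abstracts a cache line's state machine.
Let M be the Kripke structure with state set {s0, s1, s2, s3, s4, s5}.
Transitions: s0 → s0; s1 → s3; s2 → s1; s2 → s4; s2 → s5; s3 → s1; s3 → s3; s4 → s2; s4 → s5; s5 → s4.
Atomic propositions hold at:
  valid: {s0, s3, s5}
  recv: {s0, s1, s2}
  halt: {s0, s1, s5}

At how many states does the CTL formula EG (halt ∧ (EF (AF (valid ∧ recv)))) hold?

1

Sat(valid ∧ recv) = {s0}
AF (valid ∧ recv): least fixpoint, start Z0 = {s0}, add states with every successor in Z. Already a fixed point.
Sat(AF (valid ∧ recv)) = {s0}
EF (AF (valid ∧ recv)): least fixpoint, start Z0 = {s0}, add states with some successor in Z. Already a fixed point.
Sat(EF (AF (valid ∧ recv))) = {s0}
Sat(halt ∧ (EF (AF (valid ∧ recv)))) = {s0}
EG (halt ∧ (EF (AF (valid ∧ recv)))): greatest fixpoint, start Z0 = {s0}, keep only states in Sat with some successor in Z. Already a fixed point.
Sat(EG (halt ∧ (EF (AF (valid ∧ recv))))) = {s0}
|Sat(EG (halt ∧ (EF (AF (valid ∧ recv)))))| = |{s0}| = 1.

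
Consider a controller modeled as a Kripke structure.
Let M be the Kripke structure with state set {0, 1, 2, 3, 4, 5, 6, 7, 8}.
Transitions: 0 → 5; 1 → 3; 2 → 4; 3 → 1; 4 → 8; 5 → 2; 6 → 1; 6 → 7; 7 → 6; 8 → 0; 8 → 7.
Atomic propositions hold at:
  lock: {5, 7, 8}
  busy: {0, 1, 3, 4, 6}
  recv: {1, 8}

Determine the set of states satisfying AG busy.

{1, 3}

AG busy: greatest fixpoint, start Z0 = {0, 1, 3, 4, 6}, keep only states in Sat with every successor in Z. Z1 = {1, 3}; fixed.
Sat(AG busy) = {1, 3}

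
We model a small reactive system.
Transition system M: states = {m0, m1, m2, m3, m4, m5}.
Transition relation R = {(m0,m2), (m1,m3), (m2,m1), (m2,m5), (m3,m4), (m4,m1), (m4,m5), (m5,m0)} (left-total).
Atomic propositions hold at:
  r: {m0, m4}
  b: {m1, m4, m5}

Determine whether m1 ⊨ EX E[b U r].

E[b U r]: least fixpoint, start Z0 = Sat(r) = {m0, m4}, add states in Sat(b) with some successor in Z. Z1 = {m0, m4, m5}; fixed.
Sat(E[b U r]) = {m0, m4, m5}
Sat(EX E[b U r]) = {s : some successor in {m0, m4, m5}} = {m2, m3, m4, m5}
m1 ∉ Sat(EX E[b U r]) = {m2, m3, m4, m5}, so the formula does not hold at m1.

No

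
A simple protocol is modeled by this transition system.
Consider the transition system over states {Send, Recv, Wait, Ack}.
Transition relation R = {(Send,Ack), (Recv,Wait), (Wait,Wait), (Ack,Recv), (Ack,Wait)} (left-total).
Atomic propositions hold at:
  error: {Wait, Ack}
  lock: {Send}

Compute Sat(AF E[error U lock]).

{Send}

E[error U lock]: least fixpoint, start Z0 = Sat(lock) = {Send}, add states in Sat(error) with some successor in Z. Already a fixed point.
Sat(E[error U lock]) = {Send}
AF E[error U lock]: least fixpoint, start Z0 = {Send}, add states with every successor in Z. Already a fixed point.
Sat(AF E[error U lock]) = {Send}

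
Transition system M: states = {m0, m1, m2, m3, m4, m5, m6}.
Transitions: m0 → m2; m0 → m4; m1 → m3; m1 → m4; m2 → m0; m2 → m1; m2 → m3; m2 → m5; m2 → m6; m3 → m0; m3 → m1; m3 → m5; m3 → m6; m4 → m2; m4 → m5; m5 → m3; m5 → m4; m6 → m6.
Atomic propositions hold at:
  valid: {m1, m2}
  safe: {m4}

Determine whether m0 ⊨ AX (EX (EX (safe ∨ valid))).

Sat(safe ∨ valid) = {m1, m2, m4}
Sat(EX (safe ∨ valid)) = {s : some successor in {m1, m2, m4}} = {m0, m1, m2, m3, m4, m5}
Sat(EX (EX (safe ∨ valid))) = {s : some successor in {m0, m1, m2, m3, m4, m5}} = {m0, m1, m2, m3, m4, m5}
Sat(AX (EX (EX (safe ∨ valid)))) = {s : every successor in {m0, m1, m2, m3, m4, m5}} = {m0, m1, m4, m5}
m0 ∈ Sat(AX (EX (EX (safe ∨ valid)))) = {m0, m1, m4, m5}, so the formula holds at m0.

Yes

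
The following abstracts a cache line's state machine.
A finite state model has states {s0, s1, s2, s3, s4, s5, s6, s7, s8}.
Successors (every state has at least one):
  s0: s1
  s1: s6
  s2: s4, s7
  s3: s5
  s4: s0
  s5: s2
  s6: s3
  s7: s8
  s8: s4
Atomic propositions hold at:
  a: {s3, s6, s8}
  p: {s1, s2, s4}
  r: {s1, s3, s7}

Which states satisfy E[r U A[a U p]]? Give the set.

{s1, s2, s4, s7, s8}

A[a U p]: least fixpoint, start Z0 = Sat(p) = {s1, s2, s4}, add states in Sat(a) with every successor in Z. Z1 = {s1, s2, s4, s8}; fixed.
Sat(A[a U p]) = {s1, s2, s4, s8}
E[r U A[a U p]]: least fixpoint, start Z0 = Sat(A[a U p]) = {s1, s2, s4, s8}, add states in Sat(r) with some successor in Z. Z1 = {s1, s2, s4, s7, s8}; fixed.
Sat(E[r U A[a U p]]) = {s1, s2, s4, s7, s8}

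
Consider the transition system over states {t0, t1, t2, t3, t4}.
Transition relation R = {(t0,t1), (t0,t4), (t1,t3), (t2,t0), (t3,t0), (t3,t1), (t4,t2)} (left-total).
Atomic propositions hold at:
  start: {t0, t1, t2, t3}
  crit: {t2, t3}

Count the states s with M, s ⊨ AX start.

Sat(AX start) = {s : every successor in {t0, t1, t2, t3}} = {t1, t2, t3, t4}
|Sat(AX start)| = |{t1, t2, t3, t4}| = 4.

4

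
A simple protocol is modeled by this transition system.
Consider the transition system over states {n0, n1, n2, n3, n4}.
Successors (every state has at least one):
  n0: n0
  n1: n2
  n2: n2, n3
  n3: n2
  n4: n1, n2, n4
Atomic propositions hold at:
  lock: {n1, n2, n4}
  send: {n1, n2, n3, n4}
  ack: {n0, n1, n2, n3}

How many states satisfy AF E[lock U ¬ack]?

1

Sat(¬ack) = {n4}
E[lock U ¬ack]: least fixpoint, start Z0 = Sat(¬ack) = {n4}, add states in Sat(lock) with some successor in Z. Already a fixed point.
Sat(E[lock U ¬ack]) = {n4}
AF E[lock U ¬ack]: least fixpoint, start Z0 = {n4}, add states with every successor in Z. Already a fixed point.
Sat(AF E[lock U ¬ack]) = {n4}
|Sat(AF E[lock U ¬ack])| = |{n4}| = 1.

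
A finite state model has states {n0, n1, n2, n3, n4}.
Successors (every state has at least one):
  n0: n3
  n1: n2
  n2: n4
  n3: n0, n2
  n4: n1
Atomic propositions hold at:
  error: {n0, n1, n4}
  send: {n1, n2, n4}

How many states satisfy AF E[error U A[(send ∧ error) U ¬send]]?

2

Sat(send ∧ error) = {n1, n4}
Sat(¬send) = {n0, n3}
A[(send ∧ error) U ¬send]: least fixpoint, start Z0 = Sat(¬send) = {n0, n3}, add states in Sat(send ∧ error) with every successor in Z. Already a fixed point.
Sat(A[(send ∧ error) U ¬send]) = {n0, n3}
E[error U A[(send ∧ error) U ¬send]]: least fixpoint, start Z0 = Sat(A[(send ∧ error) U ¬send]) = {n0, n3}, add states in Sat(error) with some successor in Z. Already a fixed point.
Sat(E[error U A[(send ∧ error) U ¬send]]) = {n0, n3}
AF E[error U A[(send ∧ error) U ¬send]]: least fixpoint, start Z0 = {n0, n3}, add states with every successor in Z. Already a fixed point.
Sat(AF E[error U A[(send ∧ error) U ¬send]]) = {n0, n3}
|Sat(AF E[error U A[(send ∧ error) U ¬send]])| = |{n0, n3}| = 2.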